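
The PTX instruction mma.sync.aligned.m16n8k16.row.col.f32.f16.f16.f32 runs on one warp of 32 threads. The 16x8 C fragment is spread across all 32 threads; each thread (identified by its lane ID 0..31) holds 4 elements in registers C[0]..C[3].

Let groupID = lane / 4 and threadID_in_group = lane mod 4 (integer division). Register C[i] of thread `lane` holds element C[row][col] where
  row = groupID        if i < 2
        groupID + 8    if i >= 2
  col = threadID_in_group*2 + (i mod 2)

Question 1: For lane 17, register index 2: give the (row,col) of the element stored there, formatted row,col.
12,2

lane 17: gr=4 (17/4), th=1 (17%4)
i=2: r=4+8=12, c=1*2+0=2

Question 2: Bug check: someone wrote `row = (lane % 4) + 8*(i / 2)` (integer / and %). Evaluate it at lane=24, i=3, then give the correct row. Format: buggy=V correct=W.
buggy=8 correct=14

`(lane % 4) + 8*(i / 2)`[24,3]→8
lane 24→24/4=6, 24 mod 4=0
i=3  r:6+8→14  c:2·0+1→1
row: 8 vs 14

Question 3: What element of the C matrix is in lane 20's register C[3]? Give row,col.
13,1

lane 20⇒20/4=5, 20 mod 4=0
i=3  r:5+8⇒13  c:2·0+1⇒1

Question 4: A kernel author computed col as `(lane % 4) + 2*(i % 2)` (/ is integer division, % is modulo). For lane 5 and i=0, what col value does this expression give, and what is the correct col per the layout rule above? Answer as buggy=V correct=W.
buggy=1 correct=2

`(lane % 4) + 2*(i % 2)`[5,0]->1
L=5->g=5>>2=1, t=5&3=1
[0]->row 1+0=1  col 1·2+0=2
col: 1 vs 2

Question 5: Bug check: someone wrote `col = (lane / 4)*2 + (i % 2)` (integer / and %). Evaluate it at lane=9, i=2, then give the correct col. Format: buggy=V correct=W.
`(lane / 4)*2 + (i % 2)`[9,2]⇒4
L=9⇒gr=9>>2=2, th=9&3=1
[2]⇒row 2+8=10  col 1·2+0=2
col: 4 vs 2

buggy=4 correct=2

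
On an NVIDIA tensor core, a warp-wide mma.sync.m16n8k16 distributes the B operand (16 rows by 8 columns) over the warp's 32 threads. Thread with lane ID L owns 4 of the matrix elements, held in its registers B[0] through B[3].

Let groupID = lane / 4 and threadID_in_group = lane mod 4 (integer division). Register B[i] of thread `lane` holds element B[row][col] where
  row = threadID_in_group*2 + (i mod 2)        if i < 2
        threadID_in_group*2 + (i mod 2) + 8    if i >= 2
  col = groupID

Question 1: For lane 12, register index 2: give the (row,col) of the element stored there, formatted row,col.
L=12->gid=12>>2=3, tid=12&3=0
[2]->row 0·2+0+8=8  col gid=3

8,3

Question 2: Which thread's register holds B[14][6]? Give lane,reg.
27,2

c:6=>grp=6  r:14=>rB=1,tig=3,lo=0
L=6*4+3=27  i=1*2+0=2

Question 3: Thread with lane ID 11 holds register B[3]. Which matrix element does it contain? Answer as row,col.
lane 11⇒11/4=2, 11 mod 4=3
i=3  r:2·3+1+8⇒15  c:2

15,2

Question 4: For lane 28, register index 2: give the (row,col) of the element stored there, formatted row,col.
lane 28→28/4=7, 28 mod 4=0
i=2  r:2·0+0+8→8  c:7

8,7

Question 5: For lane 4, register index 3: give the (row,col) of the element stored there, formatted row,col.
4: gr=1,th=0
[3] (0*2+1+8,1) = (9,1)

9,1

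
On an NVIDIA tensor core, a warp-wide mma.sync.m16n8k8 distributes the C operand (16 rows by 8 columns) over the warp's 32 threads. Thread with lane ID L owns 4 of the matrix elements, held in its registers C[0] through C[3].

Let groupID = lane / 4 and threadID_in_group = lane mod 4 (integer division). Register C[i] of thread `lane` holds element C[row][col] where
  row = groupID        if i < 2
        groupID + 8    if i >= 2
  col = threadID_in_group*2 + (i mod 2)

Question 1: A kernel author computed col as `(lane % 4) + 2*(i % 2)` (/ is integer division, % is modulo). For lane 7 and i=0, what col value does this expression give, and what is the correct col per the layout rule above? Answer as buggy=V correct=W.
buggy=3 correct=6

`(lane % 4) + 2*(i % 2)`[7,0]→3
L=7→G=7>>2=1, T=7&3=3
[0]→row 1+0=1  col 3·2+0=6
col: 3 vs 6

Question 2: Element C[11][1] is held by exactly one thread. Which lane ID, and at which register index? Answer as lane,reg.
r=11→G=3,rhi=1  c=1→T=0,p=1
L=3*4+0=12  i=1*2+1=3

12,3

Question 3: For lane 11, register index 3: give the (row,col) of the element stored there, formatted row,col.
10,7

L=11->gid=11>>2=2, tid=11&3=3
[3]->row 2+8=10  col 3·2+1=7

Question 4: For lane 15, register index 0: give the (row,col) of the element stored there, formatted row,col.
lane 15: gr=3 (15/4), th=3 (15%4)
i=0: r=3+0=3, c=3*2+0=6

3,6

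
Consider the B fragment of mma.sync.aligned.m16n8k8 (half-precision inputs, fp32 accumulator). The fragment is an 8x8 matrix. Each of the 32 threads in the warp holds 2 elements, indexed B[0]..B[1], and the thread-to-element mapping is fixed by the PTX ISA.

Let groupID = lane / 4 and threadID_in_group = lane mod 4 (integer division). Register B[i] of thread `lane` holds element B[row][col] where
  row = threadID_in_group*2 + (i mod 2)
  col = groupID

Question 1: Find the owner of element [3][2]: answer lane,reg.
c: 2->gid=2  r: 3->tid=1,i&1=1
L=2*4+1=9  i=1=1

9,1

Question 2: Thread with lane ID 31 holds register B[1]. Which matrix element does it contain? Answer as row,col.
7,7

31: G=7,T=3
[1] (3*2+1,7) = (7,7)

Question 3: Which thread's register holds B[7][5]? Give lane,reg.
c=5→G=5  r=7→T=3,p=1
L=5*4+3=23  i=1=1

23,1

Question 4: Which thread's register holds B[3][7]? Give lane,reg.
c: 7->gid=7  r: 3->tid=1,i&1=1
L=7*4+1=29  i=1=1

29,1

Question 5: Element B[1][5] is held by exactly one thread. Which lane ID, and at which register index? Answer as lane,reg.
c=5⇒gr=5  r=1⇒th=0,odd=1
L=5*4+0=20  i=1=1

20,1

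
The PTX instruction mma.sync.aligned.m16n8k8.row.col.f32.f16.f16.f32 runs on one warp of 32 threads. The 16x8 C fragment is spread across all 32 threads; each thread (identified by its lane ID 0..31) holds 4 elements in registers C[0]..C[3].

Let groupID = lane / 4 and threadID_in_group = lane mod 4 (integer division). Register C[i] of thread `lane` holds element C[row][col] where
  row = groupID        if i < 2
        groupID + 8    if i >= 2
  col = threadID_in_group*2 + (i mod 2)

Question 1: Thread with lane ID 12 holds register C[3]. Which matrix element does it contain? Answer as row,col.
11,1

12: gr=3,th=0
[3] (3+8,0*2+1) = (11,1)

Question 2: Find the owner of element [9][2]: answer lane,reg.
5,2

r=9→G=1,rhi=1  c=2→T=1,p=0
L=1*4+1=5  i=1*2+0=2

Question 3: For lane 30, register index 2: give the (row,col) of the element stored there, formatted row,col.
15,4

L=30=>grp=30>>2=7, tig=30&3=2
[2]=>row 7+8=15  col 2·2+0=4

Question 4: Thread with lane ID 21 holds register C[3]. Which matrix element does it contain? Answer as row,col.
13,3

lane 21: gr=5 (21/4), th=1 (21%4)
i=3: r=5+8=13, c=1*2+1=3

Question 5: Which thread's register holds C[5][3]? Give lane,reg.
21,1

r=5→G=5,rhi=0  c=3→T=1,p=1
L=5*4+1=21  i=0*2+1=1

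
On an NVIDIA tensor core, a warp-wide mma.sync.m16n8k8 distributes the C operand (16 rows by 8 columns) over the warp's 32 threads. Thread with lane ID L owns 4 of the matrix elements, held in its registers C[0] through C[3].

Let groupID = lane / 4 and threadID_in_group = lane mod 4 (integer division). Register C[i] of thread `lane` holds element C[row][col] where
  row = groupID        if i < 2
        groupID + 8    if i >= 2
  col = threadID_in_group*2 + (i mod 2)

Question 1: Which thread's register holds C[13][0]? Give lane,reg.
r=13⇒gr=5,Rb=1  c=0⇒th=0,odd=0
L=5*4+0=20  i=1*2+0=2

20,2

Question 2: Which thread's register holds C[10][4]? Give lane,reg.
r: 10->gid=2,r8=1  c: 4->tid=2,i&1=0
L=2*4+2=10  i=1*2+0=2

10,2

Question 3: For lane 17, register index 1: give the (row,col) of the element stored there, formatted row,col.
17: gr=4,th=1
[1] (4+0,1*2+1) = (4,3)

4,3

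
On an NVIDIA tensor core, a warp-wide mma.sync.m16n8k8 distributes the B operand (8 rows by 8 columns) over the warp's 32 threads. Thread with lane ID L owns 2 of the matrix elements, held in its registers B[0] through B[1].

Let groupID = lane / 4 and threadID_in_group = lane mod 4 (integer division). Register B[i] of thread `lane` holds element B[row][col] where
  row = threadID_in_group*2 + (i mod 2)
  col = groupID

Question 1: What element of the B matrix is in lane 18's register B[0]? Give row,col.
4,4

L=18→G=18>>2=4, T=18&3=2
[0]→row 2·2+0=4  col G=4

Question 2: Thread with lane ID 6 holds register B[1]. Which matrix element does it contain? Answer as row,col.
lane 6: G=1 (6/4), T=2 (6%4)
i=1: r=2*2+1=5, c=G=1

5,1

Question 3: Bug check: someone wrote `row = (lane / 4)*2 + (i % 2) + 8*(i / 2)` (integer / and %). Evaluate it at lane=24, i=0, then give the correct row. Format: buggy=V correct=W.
buggy=12 correct=0

`(lane / 4)*2 + (i % 2) + 8*(i / 2)`[24,0]=>12
lane 24=>24/4=6, 24 mod 4=0
i=0  r:2·0+0=>0  c:6
row: 12 vs 0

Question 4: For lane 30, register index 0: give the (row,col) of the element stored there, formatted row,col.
lane 30: gid=7 (30/4), tid=2 (30%4)
i=0: r=2*2+0=4, c=gid=7

4,7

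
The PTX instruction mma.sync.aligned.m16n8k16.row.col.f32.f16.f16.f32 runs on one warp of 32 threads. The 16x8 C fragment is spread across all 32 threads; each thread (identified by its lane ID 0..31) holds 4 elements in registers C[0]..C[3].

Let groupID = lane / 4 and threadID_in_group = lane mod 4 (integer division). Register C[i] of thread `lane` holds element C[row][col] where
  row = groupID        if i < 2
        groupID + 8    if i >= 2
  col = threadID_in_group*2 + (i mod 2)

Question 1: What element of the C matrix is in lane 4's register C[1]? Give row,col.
1,1

L=4→G=4>>2=1, T=4&3=0
[1]→row 1+0=1  col 0·2+1=1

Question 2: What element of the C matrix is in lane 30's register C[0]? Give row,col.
30: g=7,t=2
[0] (7+0,2*2+0) = (7,4)

7,4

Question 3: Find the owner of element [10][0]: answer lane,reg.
r: 10->gid=2,r8=1  c: 0->tid=0,i&1=0
L=2*4+0=8  i=1*2+0=2

8,2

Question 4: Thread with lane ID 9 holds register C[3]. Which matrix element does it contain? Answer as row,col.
9: grp=2,tig=1
[3] (2+8,1*2+1) = (10,3)

10,3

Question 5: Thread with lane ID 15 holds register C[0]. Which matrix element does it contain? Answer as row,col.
lane 15: gr=3 (15/4), th=3 (15%4)
i=0: r=3+0=3, c=3*2+0=6

3,6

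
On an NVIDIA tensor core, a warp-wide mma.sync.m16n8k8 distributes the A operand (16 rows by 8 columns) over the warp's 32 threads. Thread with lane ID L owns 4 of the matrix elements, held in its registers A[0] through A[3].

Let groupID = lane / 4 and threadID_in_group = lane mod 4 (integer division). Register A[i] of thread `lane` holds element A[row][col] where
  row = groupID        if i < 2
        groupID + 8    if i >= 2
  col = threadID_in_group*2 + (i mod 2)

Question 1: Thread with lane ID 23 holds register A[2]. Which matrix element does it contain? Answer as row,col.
13,6

L=23⇒gr=23>>2=5, th=23&3=3
[2]⇒row 5+8=13  col 3·2+0=6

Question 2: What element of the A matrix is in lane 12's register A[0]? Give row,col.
3,0

12: G=3,T=0
[0] (3+0,0*2+0) = (3,0)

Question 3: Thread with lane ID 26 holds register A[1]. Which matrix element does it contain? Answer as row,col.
lane 26: G=6 (26/4), T=2 (26%4)
i=1: r=6+0=6, c=2*2+1=5

6,5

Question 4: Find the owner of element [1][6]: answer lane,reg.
r=1→G=1,rhi=0  c=6→T=3,p=0
L=1*4+3=7  i=0*2+0=0

7,0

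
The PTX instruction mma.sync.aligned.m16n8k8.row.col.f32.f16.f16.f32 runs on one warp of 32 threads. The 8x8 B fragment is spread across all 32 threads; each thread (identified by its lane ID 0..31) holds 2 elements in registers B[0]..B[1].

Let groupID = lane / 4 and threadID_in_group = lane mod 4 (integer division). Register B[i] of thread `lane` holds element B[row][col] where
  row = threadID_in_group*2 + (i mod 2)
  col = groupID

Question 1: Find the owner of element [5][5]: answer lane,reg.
c=5⇒gr=5  r=5⇒th=2,odd=1
L=5*4+2=22  i=1=1

22,1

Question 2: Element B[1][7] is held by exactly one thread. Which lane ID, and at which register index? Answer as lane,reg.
c=7⇒gr=7  r=1⇒th=0,odd=1
L=7*4+0=28  i=1=1

28,1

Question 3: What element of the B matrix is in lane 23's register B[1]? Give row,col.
7,5

23: grp=5,tig=3
[1] (3*2+1,5) = (7,5)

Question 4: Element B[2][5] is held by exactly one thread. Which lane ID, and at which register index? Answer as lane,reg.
c: 5->gid=5  r: 2->tid=1,i&1=0
L=5*4+1=21  i=0=0

21,0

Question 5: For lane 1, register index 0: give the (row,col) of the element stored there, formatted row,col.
2,0

L=1→G=1>>2=0, T=1&3=1
[0]→row 1·2+0=2  col G=0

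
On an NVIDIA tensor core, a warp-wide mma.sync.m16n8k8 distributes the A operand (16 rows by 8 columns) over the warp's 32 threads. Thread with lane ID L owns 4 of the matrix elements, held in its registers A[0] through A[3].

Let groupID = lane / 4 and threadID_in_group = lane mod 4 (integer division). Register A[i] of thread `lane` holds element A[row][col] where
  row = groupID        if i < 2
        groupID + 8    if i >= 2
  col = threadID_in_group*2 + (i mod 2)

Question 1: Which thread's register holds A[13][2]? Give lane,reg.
r: 13->gid=5,r8=1  c: 2->tid=1,i&1=0
L=5*4+1=21  i=1*2+0=2

21,2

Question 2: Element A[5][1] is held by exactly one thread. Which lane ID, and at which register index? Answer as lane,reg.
20,1

r: 5->gid=5,r8=0  c: 1->tid=0,i&1=1
L=5*4+0=20  i=0*2+1=1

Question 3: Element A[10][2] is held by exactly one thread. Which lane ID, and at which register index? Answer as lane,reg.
r=10⇒gr=2,Rb=1  c=2⇒th=1,odd=0
L=2*4+1=9  i=1*2+0=2

9,2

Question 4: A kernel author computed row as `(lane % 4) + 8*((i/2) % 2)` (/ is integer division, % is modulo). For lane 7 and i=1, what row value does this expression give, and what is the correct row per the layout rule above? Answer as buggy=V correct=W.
buggy=3 correct=1

`(lane % 4) + 8*((i/2) % 2)`[7,1]->3
7: g=1,t=3
[1] (1+0,3*2+1) = (1,7)
row: 3 vs 1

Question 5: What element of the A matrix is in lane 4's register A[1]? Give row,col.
1,1

4: gid=1,tid=0
[1] (1+0,0*2+1) = (1,1)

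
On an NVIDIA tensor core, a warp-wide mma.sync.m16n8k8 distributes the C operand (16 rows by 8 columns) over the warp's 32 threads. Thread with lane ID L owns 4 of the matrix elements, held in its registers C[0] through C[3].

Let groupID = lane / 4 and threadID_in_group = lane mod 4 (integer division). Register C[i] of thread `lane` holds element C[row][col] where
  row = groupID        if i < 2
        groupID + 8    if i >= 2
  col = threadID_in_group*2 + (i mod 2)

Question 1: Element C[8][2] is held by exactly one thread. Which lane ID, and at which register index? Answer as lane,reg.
r: 8->gid=0,r8=1  c: 2->tid=1,i&1=0
L=0*4+1=1  i=1*2+0=2

1,2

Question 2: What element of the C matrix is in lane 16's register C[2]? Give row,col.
L=16->gid=16>>2=4, tid=16&3=0
[2]->row 4+8=12  col 0·2+0=0

12,0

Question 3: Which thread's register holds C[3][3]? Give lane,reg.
13,1

r:3=>grp=3,rB=0  c:3=>tig=1,lo=1
L=3*4+1=13  i=0*2+1=1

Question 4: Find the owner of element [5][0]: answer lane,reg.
20,0

r: 5->gid=5,r8=0  c: 0->tid=0,i&1=0
L=5*4+0=20  i=0*2+0=0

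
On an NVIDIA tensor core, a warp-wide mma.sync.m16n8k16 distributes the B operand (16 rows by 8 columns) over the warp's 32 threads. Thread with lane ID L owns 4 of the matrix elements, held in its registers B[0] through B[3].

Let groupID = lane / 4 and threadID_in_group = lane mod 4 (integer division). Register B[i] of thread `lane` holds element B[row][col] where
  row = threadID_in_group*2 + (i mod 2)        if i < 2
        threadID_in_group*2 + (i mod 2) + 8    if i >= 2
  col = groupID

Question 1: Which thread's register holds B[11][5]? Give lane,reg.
c: 5->gid=5  r: 11->r8=1,tid=1,i&1=1
L=5*4+1=21  i=1*2+1=3

21,3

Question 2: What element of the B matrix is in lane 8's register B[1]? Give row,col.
1,2

8: gr=2,th=0
[1] (0*2+1+0,2) = (1,2)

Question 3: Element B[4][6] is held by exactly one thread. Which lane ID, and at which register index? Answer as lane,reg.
26,0

c=6⇒gr=6  r=4⇒Rb=0,th=2,odd=0
L=6*4+2=26  i=0*2+0=0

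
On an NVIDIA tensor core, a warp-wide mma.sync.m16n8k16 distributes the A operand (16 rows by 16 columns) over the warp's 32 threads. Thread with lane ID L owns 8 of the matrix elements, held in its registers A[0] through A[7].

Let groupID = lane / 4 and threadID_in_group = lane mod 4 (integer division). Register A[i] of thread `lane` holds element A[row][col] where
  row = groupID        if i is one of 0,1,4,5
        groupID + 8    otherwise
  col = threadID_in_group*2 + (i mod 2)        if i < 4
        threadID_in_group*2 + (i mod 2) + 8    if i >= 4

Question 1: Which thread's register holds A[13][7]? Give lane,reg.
r: 13->gid=5,r8=1  c: 7->c8=0,tid=3,i&1=1
L=5*4+3=23  i=0*4+1*2+1=3

23,3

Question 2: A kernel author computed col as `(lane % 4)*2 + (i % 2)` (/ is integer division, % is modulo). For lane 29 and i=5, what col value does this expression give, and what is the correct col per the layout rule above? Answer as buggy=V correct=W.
buggy=3 correct=11

`(lane % 4)*2 + (i % 2)`[29,5]=>3
lane 29: grp=7 (29/4), tig=1 (29%4)
i=5: r=7+0=7, c=1*2+1+8=11
col: 3 vs 11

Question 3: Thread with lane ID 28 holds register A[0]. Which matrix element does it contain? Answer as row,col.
7,0

lane 28→28/4=7, 28 mod 4=0
i=0  r:7+0→7  c:2·0+0+0→0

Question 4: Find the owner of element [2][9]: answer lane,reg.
r=2→G=2,rhi=0  c=9→chi=1,T=0,p=1
L=2*4+0=8  i=1*4+0*2+1=5

8,5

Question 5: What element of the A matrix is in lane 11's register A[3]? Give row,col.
10,7

lane 11->11/4=2, 11 mod 4=3
i=3  r:2+8->10  c:2·3+1+0->7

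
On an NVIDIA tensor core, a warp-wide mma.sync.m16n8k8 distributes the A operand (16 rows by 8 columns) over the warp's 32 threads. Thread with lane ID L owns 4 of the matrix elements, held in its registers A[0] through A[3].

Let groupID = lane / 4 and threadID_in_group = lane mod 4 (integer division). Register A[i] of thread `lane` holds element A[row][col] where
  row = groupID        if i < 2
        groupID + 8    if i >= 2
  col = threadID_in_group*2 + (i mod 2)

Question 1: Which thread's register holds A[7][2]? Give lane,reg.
29,0

r=7⇒gr=7,Rb=0  c=2⇒th=1,odd=0
L=7*4+1=29  i=0*2+0=0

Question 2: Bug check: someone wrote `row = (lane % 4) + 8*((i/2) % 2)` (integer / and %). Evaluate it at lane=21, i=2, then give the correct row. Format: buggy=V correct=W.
`(lane % 4) + 8*((i/2) % 2)`[21,2]->9
21: g=5,t=1
[2] (5+8,1*2+0) = (13,2)
row: 9 vs 13

buggy=9 correct=13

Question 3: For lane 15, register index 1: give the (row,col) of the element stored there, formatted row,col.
3,7

lane 15->15/4=3, 15 mod 4=3
i=1  r:3+0->3  c:2·3+1->7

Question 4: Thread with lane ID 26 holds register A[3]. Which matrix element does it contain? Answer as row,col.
lane 26: grp=6 (26/4), tig=2 (26%4)
i=3: r=6+8=14, c=2*2+1=5

14,5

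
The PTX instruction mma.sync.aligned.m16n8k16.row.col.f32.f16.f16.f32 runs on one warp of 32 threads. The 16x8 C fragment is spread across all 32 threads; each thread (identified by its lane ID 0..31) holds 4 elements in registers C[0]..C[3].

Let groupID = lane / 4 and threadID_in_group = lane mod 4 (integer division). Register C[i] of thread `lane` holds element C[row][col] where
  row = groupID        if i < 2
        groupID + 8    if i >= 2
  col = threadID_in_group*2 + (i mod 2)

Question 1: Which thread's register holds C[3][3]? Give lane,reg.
r: 3->gid=3,r8=0  c: 3->tid=1,i&1=1
L=3*4+1=13  i=0*2+1=1

13,1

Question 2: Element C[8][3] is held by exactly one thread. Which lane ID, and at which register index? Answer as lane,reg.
1,3

r=8→G=0,rhi=1  c=3→T=1,p=1
L=0*4+1=1  i=1*2+1=3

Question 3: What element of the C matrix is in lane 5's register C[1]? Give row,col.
1,3

5: gr=1,th=1
[1] (1+0,1*2+1) = (1,3)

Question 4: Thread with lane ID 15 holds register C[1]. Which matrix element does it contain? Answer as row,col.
3,7

15: gid=3,tid=3
[1] (3+0,3*2+1) = (3,7)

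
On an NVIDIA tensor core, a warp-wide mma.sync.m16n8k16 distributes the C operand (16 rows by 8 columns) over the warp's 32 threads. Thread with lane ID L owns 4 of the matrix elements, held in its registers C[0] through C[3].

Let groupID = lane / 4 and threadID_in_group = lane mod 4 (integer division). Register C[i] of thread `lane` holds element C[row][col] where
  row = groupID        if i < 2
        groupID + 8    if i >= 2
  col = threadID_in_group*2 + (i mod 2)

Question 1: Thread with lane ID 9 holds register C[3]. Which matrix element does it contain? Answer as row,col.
10,3

9: gid=2,tid=1
[3] (2+8,1*2+1) = (10,3)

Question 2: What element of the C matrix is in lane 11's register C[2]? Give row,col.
10,6

lane 11: G=2 (11/4), T=3 (11%4)
i=2: r=2+8=10, c=3*2+0=6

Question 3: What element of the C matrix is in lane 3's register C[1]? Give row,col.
0,7

3: grp=0,tig=3
[1] (0+0,3*2+1) = (0,7)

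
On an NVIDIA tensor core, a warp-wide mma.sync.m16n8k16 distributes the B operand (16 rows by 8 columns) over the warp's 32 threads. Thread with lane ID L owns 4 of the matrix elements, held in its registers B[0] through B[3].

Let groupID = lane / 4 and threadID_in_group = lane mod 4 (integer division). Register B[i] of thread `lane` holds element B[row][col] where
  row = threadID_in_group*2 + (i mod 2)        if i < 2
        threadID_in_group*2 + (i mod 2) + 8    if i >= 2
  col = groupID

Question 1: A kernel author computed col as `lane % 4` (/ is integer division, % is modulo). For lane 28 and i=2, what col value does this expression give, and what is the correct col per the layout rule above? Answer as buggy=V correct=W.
`lane % 4`[28,2]->0
28: g=7,t=0
[2] (0*2+0+8,7) = (8,7)
col: 0 vs 7

buggy=0 correct=7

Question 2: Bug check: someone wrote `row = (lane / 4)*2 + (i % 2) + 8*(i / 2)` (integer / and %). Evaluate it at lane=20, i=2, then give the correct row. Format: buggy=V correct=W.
`(lane / 4)*2 + (i % 2) + 8*(i / 2)`[20,2]->18
L=20->gid=20>>2=5, tid=20&3=0
[2]->row 0·2+0+8=8  col gid=5
row: 18 vs 8

buggy=18 correct=8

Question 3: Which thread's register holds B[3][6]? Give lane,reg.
25,1

c: 6->gid=6  r: 3->r8=0,tid=1,i&1=1
L=6*4+1=25  i=0*2+1=1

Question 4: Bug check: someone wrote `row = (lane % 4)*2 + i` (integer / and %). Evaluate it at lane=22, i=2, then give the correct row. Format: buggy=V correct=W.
buggy=6 correct=12

`(lane % 4)*2 + i`[22,2]->6
lane 22: g=5 (22/4), t=2 (22%4)
i=2: r=2*2+0+8=12, c=g=5
row: 6 vs 12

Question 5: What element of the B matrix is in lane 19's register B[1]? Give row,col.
7,4

lane 19→19/4=4, 19 mod 4=3
i=1  r:2·3+1+0→7  c:4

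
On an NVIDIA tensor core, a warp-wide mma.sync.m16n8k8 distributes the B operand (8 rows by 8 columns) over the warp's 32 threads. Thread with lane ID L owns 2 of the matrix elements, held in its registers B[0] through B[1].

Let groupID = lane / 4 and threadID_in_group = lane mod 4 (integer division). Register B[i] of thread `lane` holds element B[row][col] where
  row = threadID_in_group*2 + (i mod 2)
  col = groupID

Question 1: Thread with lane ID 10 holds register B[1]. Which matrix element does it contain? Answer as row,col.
5,2

10: gid=2,tid=2
[1] (2*2+1,2) = (5,2)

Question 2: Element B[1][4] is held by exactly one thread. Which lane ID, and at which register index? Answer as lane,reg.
c: 4->gid=4  r: 1->tid=0,i&1=1
L=4*4+0=16  i=1=1

16,1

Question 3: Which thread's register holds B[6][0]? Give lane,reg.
3,0

c=0→G=0  r=6→T=3,p=0
L=0*4+3=3  i=0=0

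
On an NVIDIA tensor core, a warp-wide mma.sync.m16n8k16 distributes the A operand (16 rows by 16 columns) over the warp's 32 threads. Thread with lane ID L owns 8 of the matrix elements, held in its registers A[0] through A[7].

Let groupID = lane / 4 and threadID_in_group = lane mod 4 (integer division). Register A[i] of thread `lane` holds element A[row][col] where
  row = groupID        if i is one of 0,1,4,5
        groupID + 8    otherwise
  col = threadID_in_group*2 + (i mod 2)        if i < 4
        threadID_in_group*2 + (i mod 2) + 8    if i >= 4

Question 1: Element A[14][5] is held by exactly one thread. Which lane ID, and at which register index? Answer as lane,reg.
r=14→G=6,rhi=1  c=5→chi=0,T=2,p=1
L=6*4+2=26  i=0*4+1*2+1=3

26,3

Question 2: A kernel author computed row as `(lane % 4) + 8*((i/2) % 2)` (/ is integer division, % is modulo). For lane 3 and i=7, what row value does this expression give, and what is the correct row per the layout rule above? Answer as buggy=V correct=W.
buggy=11 correct=8

`(lane % 4) + 8*((i/2) % 2)`[3,7]⇒11
lane 3: gr=0 (3/4), th=3 (3%4)
i=7: r=0+8=8, c=3*2+1+8=15
row: 11 vs 8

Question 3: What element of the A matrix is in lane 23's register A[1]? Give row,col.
23: grp=5,tig=3
[1] (5+0,3*2+1+0) = (5,7)

5,7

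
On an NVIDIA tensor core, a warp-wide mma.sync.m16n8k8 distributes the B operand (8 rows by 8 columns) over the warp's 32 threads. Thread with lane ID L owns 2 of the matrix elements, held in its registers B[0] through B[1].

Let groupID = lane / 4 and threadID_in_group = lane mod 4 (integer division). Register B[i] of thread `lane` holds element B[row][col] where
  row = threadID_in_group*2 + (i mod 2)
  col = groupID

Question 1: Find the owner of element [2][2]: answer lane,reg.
c:2=>grp=2  r:2=>tig=1,lo=0
L=2*4+1=9  i=0=0

9,0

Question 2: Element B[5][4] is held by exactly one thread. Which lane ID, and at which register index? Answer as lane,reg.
c=4->g=4  r=5->t=2,b0=1
L=4*4+2=18  i=1=1

18,1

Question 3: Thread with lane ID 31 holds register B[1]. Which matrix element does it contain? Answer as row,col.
L=31->g=31>>2=7, t=31&3=3
[1]->row 3·2+1=7  col g=7

7,7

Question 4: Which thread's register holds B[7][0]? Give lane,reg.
c:0=>grp=0  r:7=>tig=3,lo=1
L=0*4+3=3  i=1=1

3,1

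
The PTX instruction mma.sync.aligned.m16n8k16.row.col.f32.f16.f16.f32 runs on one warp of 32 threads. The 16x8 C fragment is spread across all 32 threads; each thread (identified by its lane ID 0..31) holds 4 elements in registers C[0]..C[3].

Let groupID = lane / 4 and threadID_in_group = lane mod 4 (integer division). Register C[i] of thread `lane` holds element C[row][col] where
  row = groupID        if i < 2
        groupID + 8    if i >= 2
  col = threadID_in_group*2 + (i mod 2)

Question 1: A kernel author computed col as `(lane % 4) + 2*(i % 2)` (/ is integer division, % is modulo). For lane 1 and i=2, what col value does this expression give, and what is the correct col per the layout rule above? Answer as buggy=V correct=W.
buggy=1 correct=2

`(lane % 4) + 2*(i % 2)`[1,2]⇒1
L=1⇒gr=1>>2=0, th=1&3=1
[2]⇒row 0+8=8  col 1·2+0=2
col: 1 vs 2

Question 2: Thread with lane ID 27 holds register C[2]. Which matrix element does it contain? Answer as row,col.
14,6

lane 27: g=6 (27/4), t=3 (27%4)
i=2: r=6+8=14, c=3*2+0=6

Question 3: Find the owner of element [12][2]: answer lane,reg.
17,2

r=12→G=4,rhi=1  c=2→T=1,p=0
L=4*4+1=17  i=1*2+0=2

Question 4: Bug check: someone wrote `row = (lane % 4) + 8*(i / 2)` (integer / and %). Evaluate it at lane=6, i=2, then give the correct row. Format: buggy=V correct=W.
buggy=10 correct=9

`(lane % 4) + 8*(i / 2)`[6,2]→10
L=6→G=6>>2=1, T=6&3=2
[2]→row 1+8=9  col 2·2+0=4
row: 10 vs 9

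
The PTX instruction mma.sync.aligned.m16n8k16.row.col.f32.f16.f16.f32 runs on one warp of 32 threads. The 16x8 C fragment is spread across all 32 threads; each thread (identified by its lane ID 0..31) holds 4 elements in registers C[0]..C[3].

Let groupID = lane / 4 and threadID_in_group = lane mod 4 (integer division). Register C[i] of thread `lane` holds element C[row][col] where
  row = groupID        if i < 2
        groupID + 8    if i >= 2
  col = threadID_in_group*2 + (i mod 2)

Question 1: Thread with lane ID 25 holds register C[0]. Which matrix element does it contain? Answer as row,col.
6,2

lane 25=>25/4=6, 25 mod 4=1
i=0  r:6+0=>6  c:2·1+0=>2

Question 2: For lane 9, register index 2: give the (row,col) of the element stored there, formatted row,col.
10,2

lane 9->9/4=2, 9 mod 4=1
i=2  r:2+8->10  c:2·1+0->2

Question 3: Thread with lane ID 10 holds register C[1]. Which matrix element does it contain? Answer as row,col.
10: G=2,T=2
[1] (2+0,2*2+1) = (2,5)

2,5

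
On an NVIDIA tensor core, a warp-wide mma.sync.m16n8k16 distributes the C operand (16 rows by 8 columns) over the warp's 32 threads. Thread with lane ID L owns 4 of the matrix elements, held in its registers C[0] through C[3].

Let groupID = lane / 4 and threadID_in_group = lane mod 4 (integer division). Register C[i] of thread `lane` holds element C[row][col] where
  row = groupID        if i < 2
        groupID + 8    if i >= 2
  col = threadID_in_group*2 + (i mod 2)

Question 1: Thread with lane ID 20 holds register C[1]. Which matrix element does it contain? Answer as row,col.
5,1

L=20->g=20>>2=5, t=20&3=0
[1]->row 5+0=5  col 0·2+1=1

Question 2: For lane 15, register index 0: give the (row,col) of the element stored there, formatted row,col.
L=15=>grp=15>>2=3, tig=15&3=3
[0]=>row 3+0=3  col 3·2+0=6

3,6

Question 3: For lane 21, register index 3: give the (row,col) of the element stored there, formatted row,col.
13,3

lane 21: G=5 (21/4), T=1 (21%4)
i=3: r=5+8=13, c=1*2+1=3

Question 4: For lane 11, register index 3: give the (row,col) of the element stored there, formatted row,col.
10,7

lane 11->11/4=2, 11 mod 4=3
i=3  r:2+8->10  c:2·3+1->7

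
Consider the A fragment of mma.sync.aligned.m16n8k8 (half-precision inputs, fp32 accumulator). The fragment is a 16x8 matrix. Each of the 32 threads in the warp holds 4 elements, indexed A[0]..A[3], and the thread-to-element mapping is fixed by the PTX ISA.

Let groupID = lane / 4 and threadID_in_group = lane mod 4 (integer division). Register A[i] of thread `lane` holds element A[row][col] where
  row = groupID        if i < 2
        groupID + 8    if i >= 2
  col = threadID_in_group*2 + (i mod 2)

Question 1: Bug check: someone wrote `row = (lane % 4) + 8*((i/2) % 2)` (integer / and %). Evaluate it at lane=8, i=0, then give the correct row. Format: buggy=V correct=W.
buggy=0 correct=2

`(lane % 4) + 8*((i/2) % 2)`[8,0]->0
L=8->g=8>>2=2, t=8&3=0
[0]->row 2+0=2  col 0·2+0=0
row: 0 vs 2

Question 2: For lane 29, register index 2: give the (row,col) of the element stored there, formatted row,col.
lane 29=>29/4=7, 29 mod 4=1
i=2  r:7+8=>15  c:2·1+0=>2

15,2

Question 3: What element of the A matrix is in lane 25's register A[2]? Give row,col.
14,2

25: g=6,t=1
[2] (6+8,1*2+0) = (14,2)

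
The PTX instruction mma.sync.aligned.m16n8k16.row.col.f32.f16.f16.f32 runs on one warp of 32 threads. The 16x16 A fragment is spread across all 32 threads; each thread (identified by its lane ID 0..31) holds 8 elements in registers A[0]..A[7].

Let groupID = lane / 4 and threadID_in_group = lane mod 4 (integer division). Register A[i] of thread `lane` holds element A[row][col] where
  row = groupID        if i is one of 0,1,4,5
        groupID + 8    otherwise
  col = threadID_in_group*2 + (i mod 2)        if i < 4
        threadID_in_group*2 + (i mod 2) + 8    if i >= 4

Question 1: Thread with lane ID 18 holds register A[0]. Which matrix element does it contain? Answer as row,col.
4,4

L=18→G=18>>2=4, T=18&3=2
[0]→row 4+0=4  col 2·2+0+0=4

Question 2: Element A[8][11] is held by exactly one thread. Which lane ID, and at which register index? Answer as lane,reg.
r=8⇒gr=0,Rb=1  c=11⇒Cb=1,th=1,odd=1
L=0*4+1=1  i=1*4+1*2+1=7

1,7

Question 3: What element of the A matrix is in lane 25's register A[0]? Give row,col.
6,2

L=25⇒gr=25>>2=6, th=25&3=1
[0]⇒row 6+0=6  col 1·2+0+0=2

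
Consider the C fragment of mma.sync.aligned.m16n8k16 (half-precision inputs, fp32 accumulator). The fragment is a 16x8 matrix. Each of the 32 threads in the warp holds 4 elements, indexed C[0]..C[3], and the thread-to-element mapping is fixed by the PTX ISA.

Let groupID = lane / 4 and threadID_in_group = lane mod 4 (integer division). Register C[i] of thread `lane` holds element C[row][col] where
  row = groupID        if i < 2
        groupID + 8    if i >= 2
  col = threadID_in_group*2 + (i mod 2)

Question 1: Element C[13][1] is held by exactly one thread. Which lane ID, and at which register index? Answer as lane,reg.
20,3

r:13=>grp=5,rB=1  c:1=>tig=0,lo=1
L=5*4+0=20  i=1*2+1=3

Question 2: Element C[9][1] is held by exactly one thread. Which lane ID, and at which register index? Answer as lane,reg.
r=9⇒gr=1,Rb=1  c=1⇒th=0,odd=1
L=1*4+0=4  i=1*2+1=3

4,3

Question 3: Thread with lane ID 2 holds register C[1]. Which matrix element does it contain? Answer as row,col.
0,5

lane 2->2/4=0, 2 mod 4=2
i=1  r:0+0->0  c:2·2+1->5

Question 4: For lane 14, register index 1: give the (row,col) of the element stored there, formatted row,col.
3,5

lane 14->14/4=3, 14 mod 4=2
i=1  r:3+0->3  c:2·2+1->5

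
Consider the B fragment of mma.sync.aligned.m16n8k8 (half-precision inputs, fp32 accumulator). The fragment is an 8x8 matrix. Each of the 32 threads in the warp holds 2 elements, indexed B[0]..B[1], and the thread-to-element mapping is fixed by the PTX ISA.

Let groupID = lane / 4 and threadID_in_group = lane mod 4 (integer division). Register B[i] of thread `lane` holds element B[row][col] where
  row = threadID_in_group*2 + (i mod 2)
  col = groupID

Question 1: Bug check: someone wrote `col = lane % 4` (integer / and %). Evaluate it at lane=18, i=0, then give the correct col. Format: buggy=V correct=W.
buggy=2 correct=4

`lane % 4`[18,0]→2
lane 18: G=4 (18/4), T=2 (18%4)
i=0: r=2*2+0=4, c=G=4
col: 2 vs 4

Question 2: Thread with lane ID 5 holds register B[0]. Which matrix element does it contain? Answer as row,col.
lane 5⇒5/4=1, 5 mod 4=1
i=0  r:2·1+0⇒2  c:1

2,1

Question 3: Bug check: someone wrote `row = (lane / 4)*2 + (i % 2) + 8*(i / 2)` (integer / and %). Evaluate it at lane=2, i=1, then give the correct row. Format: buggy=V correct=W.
buggy=1 correct=5

`(lane / 4)*2 + (i % 2) + 8*(i / 2)`[2,1]⇒1
lane 2: gr=0 (2/4), th=2 (2%4)
i=1: r=2*2+1=5, c=gr=0
row: 1 vs 5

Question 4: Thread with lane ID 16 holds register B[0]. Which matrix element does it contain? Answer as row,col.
0,4

lane 16→16/4=4, 16 mod 4=0
i=0  r:2·0+0→0  c:4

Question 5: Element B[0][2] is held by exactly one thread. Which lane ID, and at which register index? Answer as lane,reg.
8,0

c=2→G=2  r=0→T=0,p=0
L=2*4+0=8  i=0=0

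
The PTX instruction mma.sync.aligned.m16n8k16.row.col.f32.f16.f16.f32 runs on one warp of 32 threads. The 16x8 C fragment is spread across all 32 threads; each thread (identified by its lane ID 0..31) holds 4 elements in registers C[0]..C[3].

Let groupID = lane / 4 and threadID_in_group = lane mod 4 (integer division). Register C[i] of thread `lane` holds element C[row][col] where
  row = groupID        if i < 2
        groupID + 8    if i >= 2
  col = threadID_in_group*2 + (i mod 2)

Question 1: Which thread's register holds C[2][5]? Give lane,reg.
r: 2->gid=2,r8=0  c: 5->tid=2,i&1=1
L=2*4+2=10  i=0*2+1=1

10,1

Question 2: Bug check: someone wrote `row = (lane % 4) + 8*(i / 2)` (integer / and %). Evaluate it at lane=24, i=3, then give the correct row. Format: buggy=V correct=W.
buggy=8 correct=14

`(lane % 4) + 8*(i / 2)`[24,3]→8
24: G=6,T=0
[3] (6+8,0*2+1) = (14,1)
row: 8 vs 14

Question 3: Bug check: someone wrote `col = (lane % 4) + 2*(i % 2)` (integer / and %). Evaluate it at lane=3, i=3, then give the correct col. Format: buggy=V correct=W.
buggy=5 correct=7

`(lane % 4) + 2*(i % 2)`[3,3]⇒5
L=3⇒gr=3>>2=0, th=3&3=3
[3]⇒row 0+8=8  col 3·2+1=7
col: 5 vs 7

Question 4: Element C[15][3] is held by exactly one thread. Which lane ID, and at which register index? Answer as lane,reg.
r=15⇒gr=7,Rb=1  c=3⇒th=1,odd=1
L=7*4+1=29  i=1*2+1=3

29,3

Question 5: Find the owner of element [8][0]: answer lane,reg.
0,2

r=8→G=0,rhi=1  c=0→T=0,p=0
L=0*4+0=0  i=1*2+0=2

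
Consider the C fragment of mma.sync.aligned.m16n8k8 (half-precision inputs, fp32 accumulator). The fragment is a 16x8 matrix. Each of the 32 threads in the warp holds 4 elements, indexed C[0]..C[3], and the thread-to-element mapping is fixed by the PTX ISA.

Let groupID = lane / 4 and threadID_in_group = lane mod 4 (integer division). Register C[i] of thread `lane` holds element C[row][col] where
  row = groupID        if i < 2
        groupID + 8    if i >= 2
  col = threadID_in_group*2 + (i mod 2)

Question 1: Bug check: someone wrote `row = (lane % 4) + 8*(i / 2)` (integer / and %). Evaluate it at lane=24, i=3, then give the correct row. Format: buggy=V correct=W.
buggy=8 correct=14

`(lane % 4) + 8*(i / 2)`[24,3]->8
lane 24: g=6 (24/4), t=0 (24%4)
i=3: r=6+8=14, c=0*2+1=1
row: 8 vs 14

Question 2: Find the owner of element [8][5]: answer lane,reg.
r:8=>grp=0,rB=1  c:5=>tig=2,lo=1
L=0*4+2=2  i=1*2+1=3

2,3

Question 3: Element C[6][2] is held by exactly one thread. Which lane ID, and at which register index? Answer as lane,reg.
25,0

r:6=>grp=6,rB=0  c:2=>tig=1,lo=0
L=6*4+1=25  i=0*2+0=0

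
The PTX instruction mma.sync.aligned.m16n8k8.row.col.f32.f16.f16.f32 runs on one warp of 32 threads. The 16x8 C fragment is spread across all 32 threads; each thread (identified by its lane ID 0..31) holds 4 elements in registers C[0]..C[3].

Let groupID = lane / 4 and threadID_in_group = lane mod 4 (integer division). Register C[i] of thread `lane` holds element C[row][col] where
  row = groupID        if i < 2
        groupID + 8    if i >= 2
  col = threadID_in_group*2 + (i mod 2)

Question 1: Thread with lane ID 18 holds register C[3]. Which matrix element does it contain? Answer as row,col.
18: gr=4,th=2
[3] (4+8,2*2+1) = (12,5)

12,5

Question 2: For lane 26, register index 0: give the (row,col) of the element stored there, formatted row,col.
6,4

lane 26: gr=6 (26/4), th=2 (26%4)
i=0: r=6+0=6, c=2*2+0=4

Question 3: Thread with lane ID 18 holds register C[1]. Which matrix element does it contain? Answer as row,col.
4,5

lane 18=>18/4=4, 18 mod 4=2
i=1  r:4+0=>4  c:2·2+1=>5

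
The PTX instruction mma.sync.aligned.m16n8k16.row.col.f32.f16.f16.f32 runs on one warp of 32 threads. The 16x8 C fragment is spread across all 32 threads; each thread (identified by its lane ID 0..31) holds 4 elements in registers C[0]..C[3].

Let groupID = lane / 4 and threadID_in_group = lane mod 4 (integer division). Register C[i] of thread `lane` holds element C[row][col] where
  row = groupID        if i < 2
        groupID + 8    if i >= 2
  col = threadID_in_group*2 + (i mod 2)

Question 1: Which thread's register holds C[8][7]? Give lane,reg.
3,3

r=8->g=0,rb=1  c=7->t=3,b0=1
L=0*4+3=3  i=1*2+1=3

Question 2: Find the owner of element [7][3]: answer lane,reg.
29,1

r: 7->gid=7,r8=0  c: 3->tid=1,i&1=1
L=7*4+1=29  i=0*2+1=1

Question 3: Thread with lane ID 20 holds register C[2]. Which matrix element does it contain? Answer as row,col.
13,0

L=20=>grp=20>>2=5, tig=20&3=0
[2]=>row 5+8=13  col 0·2+0=0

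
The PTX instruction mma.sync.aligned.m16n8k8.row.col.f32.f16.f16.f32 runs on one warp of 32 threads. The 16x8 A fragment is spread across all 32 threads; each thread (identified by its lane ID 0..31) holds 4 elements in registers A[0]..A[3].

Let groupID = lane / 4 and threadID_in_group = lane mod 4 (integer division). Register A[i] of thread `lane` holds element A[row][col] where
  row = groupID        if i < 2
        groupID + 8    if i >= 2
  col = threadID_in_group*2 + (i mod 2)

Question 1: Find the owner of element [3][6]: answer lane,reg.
15,0

r=3⇒gr=3,Rb=0  c=6⇒th=3,odd=0
L=3*4+3=15  i=0*2+0=0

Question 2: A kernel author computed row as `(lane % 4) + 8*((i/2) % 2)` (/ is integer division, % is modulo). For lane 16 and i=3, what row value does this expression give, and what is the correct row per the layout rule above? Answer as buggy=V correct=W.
buggy=8 correct=12

`(lane % 4) + 8*((i/2) % 2)`[16,3]→8
16: G=4,T=0
[3] (4+8,0*2+1) = (12,1)
row: 8 vs 12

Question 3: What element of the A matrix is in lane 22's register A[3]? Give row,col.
13,5

lane 22⇒22/4=5, 22 mod 4=2
i=3  r:5+8⇒13  c:2·2+1⇒5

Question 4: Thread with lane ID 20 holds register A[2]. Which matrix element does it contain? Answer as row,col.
13,0

20: gr=5,th=0
[2] (5+8,0*2+0) = (13,0)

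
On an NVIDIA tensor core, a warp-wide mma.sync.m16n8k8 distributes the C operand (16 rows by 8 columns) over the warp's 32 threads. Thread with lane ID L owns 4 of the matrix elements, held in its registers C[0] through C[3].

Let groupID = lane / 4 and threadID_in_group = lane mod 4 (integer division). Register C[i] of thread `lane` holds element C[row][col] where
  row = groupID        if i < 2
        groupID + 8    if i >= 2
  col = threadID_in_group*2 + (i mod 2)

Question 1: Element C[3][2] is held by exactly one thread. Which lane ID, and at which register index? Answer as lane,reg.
r: 3->gid=3,r8=0  c: 2->tid=1,i&1=0
L=3*4+1=13  i=0*2+0=0

13,0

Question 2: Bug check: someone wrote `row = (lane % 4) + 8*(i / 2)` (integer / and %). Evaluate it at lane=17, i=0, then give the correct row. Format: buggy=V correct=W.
`(lane % 4) + 8*(i / 2)`[17,0]=>1
L=17=>grp=17>>2=4, tig=17&3=1
[0]=>row 4+0=4  col 1·2+0=2
row: 1 vs 4

buggy=1 correct=4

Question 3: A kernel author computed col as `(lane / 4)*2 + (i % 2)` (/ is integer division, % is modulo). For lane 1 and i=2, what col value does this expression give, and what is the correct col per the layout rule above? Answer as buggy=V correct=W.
buggy=0 correct=2

`(lane / 4)*2 + (i % 2)`[1,2]⇒0
lane 1⇒1/4=0, 1 mod 4=1
i=2  r:0+8⇒8  c:2·1+0⇒2
col: 0 vs 2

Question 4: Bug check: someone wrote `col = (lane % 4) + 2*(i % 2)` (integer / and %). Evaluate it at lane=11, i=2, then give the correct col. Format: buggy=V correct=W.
`(lane % 4) + 2*(i % 2)`[11,2]→3
lane 11→11/4=2, 11 mod 4=3
i=2  r:2+8→10  c:2·3+0→6
col: 3 vs 6

buggy=3 correct=6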